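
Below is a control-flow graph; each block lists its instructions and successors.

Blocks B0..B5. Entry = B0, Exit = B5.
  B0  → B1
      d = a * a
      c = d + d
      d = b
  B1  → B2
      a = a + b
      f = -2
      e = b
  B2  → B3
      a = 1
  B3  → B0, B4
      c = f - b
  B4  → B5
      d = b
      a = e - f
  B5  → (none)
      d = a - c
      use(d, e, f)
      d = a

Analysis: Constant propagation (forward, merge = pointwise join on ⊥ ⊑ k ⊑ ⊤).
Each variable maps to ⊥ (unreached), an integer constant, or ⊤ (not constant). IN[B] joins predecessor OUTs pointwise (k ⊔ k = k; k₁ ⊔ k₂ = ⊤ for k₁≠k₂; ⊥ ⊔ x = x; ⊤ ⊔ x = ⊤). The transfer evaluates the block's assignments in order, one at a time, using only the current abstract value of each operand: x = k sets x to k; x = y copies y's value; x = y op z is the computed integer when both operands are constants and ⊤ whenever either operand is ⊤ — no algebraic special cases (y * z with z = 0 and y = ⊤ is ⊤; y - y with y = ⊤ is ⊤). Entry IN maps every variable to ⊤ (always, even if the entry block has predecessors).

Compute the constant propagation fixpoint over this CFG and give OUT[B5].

Fixpoint table:
  B0:   IN=(all ⊤)   OUT=(all ⊤)
  B1:   IN=(all ⊤)   OUT={f:-2; rest ⊤}
  B2:   IN={f:-2; rest ⊤}   OUT={a:1, f:-2; rest ⊤}
  B3:   IN={a:1, f:-2; rest ⊤}   OUT={a:1, f:-2; rest ⊤}
  B4:   IN={a:1, f:-2; rest ⊤}   OUT={f:-2; rest ⊤}
  B5:   IN={f:-2; rest ⊤}   OUT={f:-2; rest ⊤}

Merge at B5: IN[B5] = OUT[B4] = {a: ⊤, b: ⊤, c: ⊤, d: ⊤, e: ⊤, f: -2}
Applying B5's transfer function to that IN value gives OUT[B5] (row B5 above).

Answer: {a: ⊤, b: ⊤, c: ⊤, d: ⊤, e: ⊤, f: -2}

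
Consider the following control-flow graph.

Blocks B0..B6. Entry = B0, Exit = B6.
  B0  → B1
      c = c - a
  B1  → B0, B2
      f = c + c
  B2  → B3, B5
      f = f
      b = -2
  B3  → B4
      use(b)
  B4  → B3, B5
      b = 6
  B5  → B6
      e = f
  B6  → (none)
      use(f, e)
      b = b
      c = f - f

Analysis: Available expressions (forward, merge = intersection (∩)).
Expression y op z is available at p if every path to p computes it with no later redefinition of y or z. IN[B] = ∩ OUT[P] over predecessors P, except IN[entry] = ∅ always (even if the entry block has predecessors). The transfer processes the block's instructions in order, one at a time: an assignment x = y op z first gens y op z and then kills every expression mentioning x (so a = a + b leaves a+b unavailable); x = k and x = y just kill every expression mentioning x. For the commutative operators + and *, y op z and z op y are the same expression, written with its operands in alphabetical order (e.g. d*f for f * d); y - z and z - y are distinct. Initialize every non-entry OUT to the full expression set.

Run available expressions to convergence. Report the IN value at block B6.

Answer: {c+c}

Trace:
Converged values:
  B0:  IN={}  OUT={}
  B1:  IN={}  OUT={c+c}
  B2:  IN={c+c}  OUT={c+c}
  B3:  IN={c+c}  OUT={c+c}
  B4:  IN={c+c}  OUT={c+c}
  B5:  IN={c+c}  OUT={c+c}
  B6:  IN={c+c}  OUT={f-f}

Merge at B6: IN[B6] = OUT[B5] = {c+c}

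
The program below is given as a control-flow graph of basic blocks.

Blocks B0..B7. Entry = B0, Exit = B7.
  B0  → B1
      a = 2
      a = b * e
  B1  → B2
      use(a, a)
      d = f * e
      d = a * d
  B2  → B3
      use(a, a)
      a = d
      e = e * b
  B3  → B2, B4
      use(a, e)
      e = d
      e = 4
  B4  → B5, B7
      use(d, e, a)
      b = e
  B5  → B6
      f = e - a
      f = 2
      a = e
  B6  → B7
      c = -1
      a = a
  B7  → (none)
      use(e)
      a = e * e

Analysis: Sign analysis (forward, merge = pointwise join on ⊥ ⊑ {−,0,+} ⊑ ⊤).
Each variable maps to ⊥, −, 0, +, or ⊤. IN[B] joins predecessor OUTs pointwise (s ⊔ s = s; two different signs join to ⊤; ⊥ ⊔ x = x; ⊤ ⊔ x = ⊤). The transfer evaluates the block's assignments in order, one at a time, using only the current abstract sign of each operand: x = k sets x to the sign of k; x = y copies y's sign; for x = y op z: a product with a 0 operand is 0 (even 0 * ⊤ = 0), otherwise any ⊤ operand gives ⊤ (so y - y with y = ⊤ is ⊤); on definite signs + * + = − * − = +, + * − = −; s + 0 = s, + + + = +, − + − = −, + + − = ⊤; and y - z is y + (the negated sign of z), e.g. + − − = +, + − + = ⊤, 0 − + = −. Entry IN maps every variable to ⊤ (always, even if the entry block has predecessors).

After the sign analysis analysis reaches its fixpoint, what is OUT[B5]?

Answer: {a: +, b: +, c: ⊤, d: ⊤, e: +, f: +}

Trace:
Per-block solution:
  B0:  IN=(all ⊤)  OUT=(all ⊤)
  B1:  IN=(all ⊤)  OUT=(all ⊤)
  B2:  IN=(all ⊤)  OUT=(all ⊤)
  B3:  IN=(all ⊤)  OUT={e:+; rest ⊤}
  B4:  IN={e:+; rest ⊤}  OUT={b:+, e:+; rest ⊤}
  B5:  IN={b:+, e:+; rest ⊤}  OUT={a:+, b:+, e:+, f:+; rest ⊤}
  B6:  IN={a:+, b:+, e:+, f:+; rest ⊤}  OUT={a:+, b:+, c:-, e:+, f:+; rest ⊤}
  B7:  IN={b:+, e:+; rest ⊤}  OUT={a:+, b:+, e:+; rest ⊤}

Merge at B5: IN[B5] = OUT[B4] = {a: ⊤, b: +, c: ⊤, d: ⊤, e: +, f: ⊤}
Applying B5's transfer function to that IN value gives OUT[B5] (row B5 above).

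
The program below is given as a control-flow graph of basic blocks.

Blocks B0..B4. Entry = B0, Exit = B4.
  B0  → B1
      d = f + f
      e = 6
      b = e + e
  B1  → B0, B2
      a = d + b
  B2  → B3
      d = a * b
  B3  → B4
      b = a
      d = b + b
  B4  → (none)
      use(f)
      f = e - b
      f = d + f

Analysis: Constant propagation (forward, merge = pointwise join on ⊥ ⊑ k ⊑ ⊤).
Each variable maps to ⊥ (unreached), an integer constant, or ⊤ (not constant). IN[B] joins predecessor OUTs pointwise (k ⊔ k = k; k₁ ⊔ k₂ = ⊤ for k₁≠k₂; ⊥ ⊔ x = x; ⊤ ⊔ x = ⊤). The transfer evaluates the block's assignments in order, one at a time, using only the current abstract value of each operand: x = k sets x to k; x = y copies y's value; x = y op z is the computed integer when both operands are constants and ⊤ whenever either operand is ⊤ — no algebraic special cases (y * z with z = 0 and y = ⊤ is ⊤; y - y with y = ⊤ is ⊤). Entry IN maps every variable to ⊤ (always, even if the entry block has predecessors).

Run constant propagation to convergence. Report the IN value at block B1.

Converged values:
  B0:  IN=(all ⊤)  OUT={b:12, e:6; rest ⊤}
  B1:  IN={b:12, e:6; rest ⊤}  OUT={b:12, e:6; rest ⊤}
  B2:  IN={b:12, e:6; rest ⊤}  OUT={b:12, e:6; rest ⊤}
  B3:  IN={b:12, e:6; rest ⊤}  OUT={e:6; rest ⊤}
  B4:  IN={e:6; rest ⊤}  OUT={e:6; rest ⊤}

Merge at B1: IN[B1] = OUT[B0] = {a: ⊤, b: 12, c: ⊤, d: ⊤, e: 6, f: ⊤}

Answer: {a: ⊤, b: 12, c: ⊤, d: ⊤, e: 6, f: ⊤}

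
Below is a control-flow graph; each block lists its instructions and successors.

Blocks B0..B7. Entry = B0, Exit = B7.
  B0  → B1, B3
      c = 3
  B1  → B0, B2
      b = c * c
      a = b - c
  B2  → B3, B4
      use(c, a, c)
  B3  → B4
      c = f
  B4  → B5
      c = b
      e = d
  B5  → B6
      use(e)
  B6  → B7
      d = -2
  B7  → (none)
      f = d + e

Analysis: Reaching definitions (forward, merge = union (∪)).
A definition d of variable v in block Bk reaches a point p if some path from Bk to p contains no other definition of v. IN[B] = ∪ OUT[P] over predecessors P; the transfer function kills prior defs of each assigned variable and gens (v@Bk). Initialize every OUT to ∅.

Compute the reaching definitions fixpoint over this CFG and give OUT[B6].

Per-block solution:
  B0:  IN={a@B1, b@B1, c@B0}  OUT={a@B1, b@B1, c@B0}
  B1:  IN={a@B1, b@B1, c@B0}  OUT={a@B1, b@B1, c@B0}
  B2:  IN={a@B1, b@B1, c@B0}  OUT={a@B1, b@B1, c@B0}
  B3:  IN={a@B1, b@B1, c@B0}  OUT={a@B1, b@B1, c@B3}
  B4:  IN={a@B1, b@B1, c@B0, c@B3}  OUT={a@B1, b@B1, c@B4, e@B4}
  B5:  IN={a@B1, b@B1, c@B4, e@B4}  OUT={a@B1, b@B1, c@B4, e@B4}
  B6:  IN={a@B1, b@B1, c@B4, e@B4}  OUT={a@B1, b@B1, c@B4, d@B6, e@B4}
  B7:  IN={a@B1, b@B1, c@B4, d@B6, e@B4}  OUT={a@B1, b@B1, c@B4, d@B6, e@B4, f@B7}

Merge at B6: IN[B6] = OUT[B5] = {a@B1, b@B1, c@B4, e@B4}
Applying B6's transfer function to that IN value gives OUT[B6] (row B6 above).

Answer: {a@B1, b@B1, c@B4, d@B6, e@B4}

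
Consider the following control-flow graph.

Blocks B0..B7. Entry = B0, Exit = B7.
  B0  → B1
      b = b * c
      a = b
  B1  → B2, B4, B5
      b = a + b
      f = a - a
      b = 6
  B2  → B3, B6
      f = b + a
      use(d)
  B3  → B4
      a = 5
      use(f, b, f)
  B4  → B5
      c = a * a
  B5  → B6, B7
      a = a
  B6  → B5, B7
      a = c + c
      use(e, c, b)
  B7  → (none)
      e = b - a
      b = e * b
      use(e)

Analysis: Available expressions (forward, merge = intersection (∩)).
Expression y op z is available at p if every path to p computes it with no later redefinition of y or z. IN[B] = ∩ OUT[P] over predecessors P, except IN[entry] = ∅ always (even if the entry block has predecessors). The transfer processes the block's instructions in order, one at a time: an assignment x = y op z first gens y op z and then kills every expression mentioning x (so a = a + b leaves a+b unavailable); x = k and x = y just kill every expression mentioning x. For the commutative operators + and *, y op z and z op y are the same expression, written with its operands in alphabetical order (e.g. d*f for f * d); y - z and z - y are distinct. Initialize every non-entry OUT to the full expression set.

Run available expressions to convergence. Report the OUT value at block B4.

Answer: {a*a}

Trace:
Per-block solution:
  B0: | IN={} | OUT={}
  B1: | IN={} | OUT={a-a}
  B2: | IN={a-a} | OUT={a+b, a-a}
  B3: | IN={a+b, a-a} | OUT={}
  B4: | IN={} | OUT={a*a}
  B5: | IN={} | OUT={}
  B6: | IN={} | OUT={c+c}
  B7: | IN={} | OUT={}

Merge at B4: IN[B4] = OUT[B1] ∩ OUT[B3] = {}
Applying B4's transfer function to that IN value gives OUT[B4] (row B4 above).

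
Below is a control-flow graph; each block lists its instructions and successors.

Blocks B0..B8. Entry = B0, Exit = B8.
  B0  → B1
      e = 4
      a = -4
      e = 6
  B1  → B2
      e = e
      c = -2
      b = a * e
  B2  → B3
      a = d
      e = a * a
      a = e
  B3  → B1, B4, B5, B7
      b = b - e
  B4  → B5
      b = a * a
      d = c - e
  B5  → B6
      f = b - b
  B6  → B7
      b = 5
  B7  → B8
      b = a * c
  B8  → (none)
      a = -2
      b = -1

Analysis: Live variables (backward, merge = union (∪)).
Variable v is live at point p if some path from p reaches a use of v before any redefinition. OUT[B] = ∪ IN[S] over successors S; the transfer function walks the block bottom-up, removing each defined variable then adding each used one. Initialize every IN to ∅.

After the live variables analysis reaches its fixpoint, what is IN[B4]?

Answer: {a, c, e}

Trace:
Per-block solution:
  B0:  IN={d}  OUT={a, d, e}
  B1:  IN={a, d, e}  OUT={b, c, d}
  B2:  IN={b, c, d}  OUT={a, b, c, d, e}
  B3:  IN={a, b, c, d, e}  OUT={a, b, c, d, e}
  B4:  IN={a, c, e}  OUT={a, b, c}
  B5:  IN={a, b, c}  OUT={a, c}
  B6:  IN={a, c}  OUT={a, c}
  B7:  IN={a, c}  OUT={}
  B8:  IN={}  OUT={}

Merge at B4: OUT[B4] = IN[B5] = {a, b, c}
Applying B4's transfer function to that OUT value gives IN[B4] (row B4 above).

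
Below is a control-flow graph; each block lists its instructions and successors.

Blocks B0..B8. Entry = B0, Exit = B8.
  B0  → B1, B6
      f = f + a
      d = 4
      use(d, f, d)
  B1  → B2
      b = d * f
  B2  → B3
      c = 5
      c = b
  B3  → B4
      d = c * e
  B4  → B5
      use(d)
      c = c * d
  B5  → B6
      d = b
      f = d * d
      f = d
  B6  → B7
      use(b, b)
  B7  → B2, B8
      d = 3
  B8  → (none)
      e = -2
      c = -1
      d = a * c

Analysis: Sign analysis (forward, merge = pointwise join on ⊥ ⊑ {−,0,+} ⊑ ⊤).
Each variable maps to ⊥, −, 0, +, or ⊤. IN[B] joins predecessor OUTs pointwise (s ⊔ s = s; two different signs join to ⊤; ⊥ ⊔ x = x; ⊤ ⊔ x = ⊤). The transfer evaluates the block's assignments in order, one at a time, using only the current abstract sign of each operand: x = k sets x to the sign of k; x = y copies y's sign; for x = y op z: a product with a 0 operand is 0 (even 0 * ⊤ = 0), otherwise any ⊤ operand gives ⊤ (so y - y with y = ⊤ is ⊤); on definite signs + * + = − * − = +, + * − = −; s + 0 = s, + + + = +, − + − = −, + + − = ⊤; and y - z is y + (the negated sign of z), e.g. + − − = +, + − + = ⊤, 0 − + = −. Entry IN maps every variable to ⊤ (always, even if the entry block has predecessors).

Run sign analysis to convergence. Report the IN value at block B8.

Answer: {a: ⊤, b: ⊤, c: ⊤, d: +, e: ⊤, f: ⊤}

Working:
Per-block solution:
  B0: | IN=(all ⊤) | OUT={d:+; rest ⊤}
  B1: | IN={d:+; rest ⊤} | OUT={d:+; rest ⊤}
  B2: | IN={d:+; rest ⊤} | OUT={d:+; rest ⊤}
  B3: | IN={d:+; rest ⊤} | OUT=(all ⊤)
  B4: | IN=(all ⊤) | OUT=(all ⊤)
  B5: | IN=(all ⊤) | OUT=(all ⊤)
  B6: | IN=(all ⊤) | OUT=(all ⊤)
  B7: | IN=(all ⊤) | OUT={d:+; rest ⊤}
  B8: | IN={d:+; rest ⊤} | OUT={c:-, e:-; rest ⊤}

Merge at B8: IN[B8] = OUT[B7] = {a: ⊤, b: ⊤, c: ⊤, d: +, e: ⊤, f: ⊤}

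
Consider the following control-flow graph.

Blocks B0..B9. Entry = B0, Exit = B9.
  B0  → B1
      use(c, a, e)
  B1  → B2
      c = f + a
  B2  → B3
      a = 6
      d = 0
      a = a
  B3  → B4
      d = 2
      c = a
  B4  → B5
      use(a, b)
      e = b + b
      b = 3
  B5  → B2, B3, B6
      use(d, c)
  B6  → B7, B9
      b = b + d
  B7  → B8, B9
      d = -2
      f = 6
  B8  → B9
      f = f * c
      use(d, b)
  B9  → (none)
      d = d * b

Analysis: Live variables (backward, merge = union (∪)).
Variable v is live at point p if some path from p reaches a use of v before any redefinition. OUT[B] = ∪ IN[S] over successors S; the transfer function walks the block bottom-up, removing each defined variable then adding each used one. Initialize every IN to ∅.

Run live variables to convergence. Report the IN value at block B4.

Answer: {a, b, c, d}

Working:
Converged values:
  B0: | IN={a, b, c, e, f} | OUT={a, b, f}
  B1: | IN={a, b, f} | OUT={b}
  B2: | IN={b} | OUT={a, b}
  B3: | IN={a, b} | OUT={a, b, c, d}
  B4: | IN={a, b, c, d} | OUT={a, b, c, d}
  B5: | IN={a, b, c, d} | OUT={a, b, c, d}
  B6: | IN={b, c, d} | OUT={b, c, d}
  B7: | IN={b, c} | OUT={b, c, d, f}
  B8: | IN={b, c, d, f} | OUT={b, d}
  B9: | IN={b, d} | OUT={}

Merge at B4: OUT[B4] = IN[B5] = {a, b, c, d}
Applying B4's transfer function to that OUT value gives IN[B4] (row B4 above).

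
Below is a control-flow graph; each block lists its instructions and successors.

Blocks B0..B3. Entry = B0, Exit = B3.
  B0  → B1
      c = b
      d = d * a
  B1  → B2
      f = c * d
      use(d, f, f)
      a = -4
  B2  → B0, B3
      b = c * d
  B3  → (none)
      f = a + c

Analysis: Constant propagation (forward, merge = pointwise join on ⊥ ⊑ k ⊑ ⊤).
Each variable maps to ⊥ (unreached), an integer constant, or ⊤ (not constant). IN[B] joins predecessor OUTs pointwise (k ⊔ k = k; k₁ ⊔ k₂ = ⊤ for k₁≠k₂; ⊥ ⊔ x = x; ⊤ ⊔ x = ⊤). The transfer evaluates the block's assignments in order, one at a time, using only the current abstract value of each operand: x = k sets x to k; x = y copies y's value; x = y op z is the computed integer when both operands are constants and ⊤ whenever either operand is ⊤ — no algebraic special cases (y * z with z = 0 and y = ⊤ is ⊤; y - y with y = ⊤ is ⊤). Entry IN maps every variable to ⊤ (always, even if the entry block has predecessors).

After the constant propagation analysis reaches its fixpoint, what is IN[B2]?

Answer: {a: -4, b: ⊤, c: ⊤, d: ⊤, e: ⊤, f: ⊤}

Trace:
Converged values:
  B0: | IN=(all ⊤) | OUT=(all ⊤)
  B1: | IN=(all ⊤) | OUT={a:-4; rest ⊤}
  B2: | IN={a:-4; rest ⊤} | OUT={a:-4; rest ⊤}
  B3: | IN={a:-4; rest ⊤} | OUT={a:-4; rest ⊤}

Merge at B2: IN[B2] = OUT[B1] = {a: -4, b: ⊤, c: ⊤, d: ⊤, e: ⊤, f: ⊤}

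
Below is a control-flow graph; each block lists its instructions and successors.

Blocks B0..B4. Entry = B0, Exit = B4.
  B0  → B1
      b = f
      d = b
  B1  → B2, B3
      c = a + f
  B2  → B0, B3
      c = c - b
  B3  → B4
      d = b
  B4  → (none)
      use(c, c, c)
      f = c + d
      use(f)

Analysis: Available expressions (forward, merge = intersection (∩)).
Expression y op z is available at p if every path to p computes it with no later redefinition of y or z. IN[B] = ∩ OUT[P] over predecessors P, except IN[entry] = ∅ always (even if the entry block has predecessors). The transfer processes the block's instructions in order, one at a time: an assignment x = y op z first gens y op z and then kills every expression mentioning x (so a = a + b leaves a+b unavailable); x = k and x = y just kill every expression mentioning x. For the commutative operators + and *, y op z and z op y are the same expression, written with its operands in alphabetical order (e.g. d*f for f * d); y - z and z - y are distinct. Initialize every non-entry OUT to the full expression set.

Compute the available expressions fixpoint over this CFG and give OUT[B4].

Per-block solution:
  B0: | IN={} | OUT={}
  B1: | IN={} | OUT={a+f}
  B2: | IN={a+f} | OUT={a+f}
  B3: | IN={a+f} | OUT={a+f}
  B4: | IN={a+f} | OUT={c+d}

Merge at B4: IN[B4] = OUT[B3] = {a+f}
Applying B4's transfer function to that IN value gives OUT[B4] (row B4 above).

Answer: {c+d}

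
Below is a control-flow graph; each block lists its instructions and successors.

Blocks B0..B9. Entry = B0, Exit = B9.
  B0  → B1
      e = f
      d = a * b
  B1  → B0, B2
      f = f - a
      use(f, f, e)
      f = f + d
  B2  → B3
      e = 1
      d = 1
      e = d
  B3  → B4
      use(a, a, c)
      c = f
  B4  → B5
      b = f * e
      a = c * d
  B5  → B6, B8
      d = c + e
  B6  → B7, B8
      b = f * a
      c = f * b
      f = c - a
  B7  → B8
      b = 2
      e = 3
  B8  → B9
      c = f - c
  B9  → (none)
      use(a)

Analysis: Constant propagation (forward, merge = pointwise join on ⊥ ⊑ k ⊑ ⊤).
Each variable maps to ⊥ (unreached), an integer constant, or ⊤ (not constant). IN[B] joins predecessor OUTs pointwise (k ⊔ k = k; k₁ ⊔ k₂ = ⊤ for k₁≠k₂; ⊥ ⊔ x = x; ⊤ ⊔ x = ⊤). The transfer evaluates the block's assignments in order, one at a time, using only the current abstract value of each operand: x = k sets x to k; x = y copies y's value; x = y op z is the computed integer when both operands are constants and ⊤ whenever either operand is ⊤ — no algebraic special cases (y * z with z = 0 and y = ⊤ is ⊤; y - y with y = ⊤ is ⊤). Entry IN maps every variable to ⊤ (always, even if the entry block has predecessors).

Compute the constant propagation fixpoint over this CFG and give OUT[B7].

Answer: {a: ⊤, b: 2, c: ⊤, d: ⊤, e: 3, f: ⊤}

Trace:
Fixpoint table:
  B0: | IN=(all ⊤) | OUT=(all ⊤)
  B1: | IN=(all ⊤) | OUT=(all ⊤)
  B2: | IN=(all ⊤) | OUT={d:1, e:1; rest ⊤}
  B3: | IN={d:1, e:1; rest ⊤} | OUT={d:1, e:1; rest ⊤}
  B4: | IN={d:1, e:1; rest ⊤} | OUT={d:1, e:1; rest ⊤}
  B5: | IN={d:1, e:1; rest ⊤} | OUT={e:1; rest ⊤}
  B6: | IN={e:1; rest ⊤} | OUT={e:1; rest ⊤}
  B7: | IN={e:1; rest ⊤} | OUT={b:2, e:3; rest ⊤}
  B8: | IN=(all ⊤) | OUT=(all ⊤)
  B9: | IN=(all ⊤) | OUT=(all ⊤)

Merge at B7: IN[B7] = OUT[B6] = {a: ⊤, b: ⊤, c: ⊤, d: ⊤, e: 1, f: ⊤}
Applying B7's transfer function to that IN value gives OUT[B7] (row B7 above).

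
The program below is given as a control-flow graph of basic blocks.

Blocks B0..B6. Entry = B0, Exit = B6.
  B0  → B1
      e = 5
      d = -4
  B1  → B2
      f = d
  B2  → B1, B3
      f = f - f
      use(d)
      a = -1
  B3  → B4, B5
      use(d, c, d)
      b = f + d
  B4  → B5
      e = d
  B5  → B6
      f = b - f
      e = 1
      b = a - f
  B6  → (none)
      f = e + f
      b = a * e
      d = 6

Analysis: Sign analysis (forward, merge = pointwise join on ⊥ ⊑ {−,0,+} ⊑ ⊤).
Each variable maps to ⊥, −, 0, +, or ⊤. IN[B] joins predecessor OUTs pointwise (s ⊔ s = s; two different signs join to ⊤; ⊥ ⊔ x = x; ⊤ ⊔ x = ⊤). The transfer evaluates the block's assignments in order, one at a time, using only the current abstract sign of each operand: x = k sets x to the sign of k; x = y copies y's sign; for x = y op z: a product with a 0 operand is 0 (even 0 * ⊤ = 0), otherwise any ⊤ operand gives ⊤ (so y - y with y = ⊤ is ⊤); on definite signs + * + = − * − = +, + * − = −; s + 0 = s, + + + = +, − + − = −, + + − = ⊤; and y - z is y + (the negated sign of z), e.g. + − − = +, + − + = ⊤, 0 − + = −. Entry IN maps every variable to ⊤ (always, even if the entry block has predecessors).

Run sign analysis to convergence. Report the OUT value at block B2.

Answer: {a: -, b: ⊤, c: ⊤, d: -, e: +, f: ⊤}

Trace:
Fixpoint table:
  B0:   IN=(all ⊤)   OUT={d:-, e:+; rest ⊤}
  B1:   IN={d:-, e:+; rest ⊤}   OUT={d:-, e:+, f:-; rest ⊤}
  B2:   IN={d:-, e:+, f:-; rest ⊤}   OUT={a:-, d:-, e:+; rest ⊤}
  B3:   IN={a:-, d:-, e:+; rest ⊤}   OUT={a:-, d:-, e:+; rest ⊤}
  B4:   IN={a:-, d:-, e:+; rest ⊤}   OUT={a:-, d:-, e:-; rest ⊤}
  B5:   IN={a:-, d:-; rest ⊤}   OUT={a:-, d:-, e:+; rest ⊤}
  B6:   IN={a:-, d:-, e:+; rest ⊤}   OUT={a:-, b:-, d:+, e:+; rest ⊤}

Merge at B2: IN[B2] = OUT[B1] = {a: ⊤, b: ⊤, c: ⊤, d: -, e: +, f: -}
Applying B2's transfer function to that IN value gives OUT[B2] (row B2 above).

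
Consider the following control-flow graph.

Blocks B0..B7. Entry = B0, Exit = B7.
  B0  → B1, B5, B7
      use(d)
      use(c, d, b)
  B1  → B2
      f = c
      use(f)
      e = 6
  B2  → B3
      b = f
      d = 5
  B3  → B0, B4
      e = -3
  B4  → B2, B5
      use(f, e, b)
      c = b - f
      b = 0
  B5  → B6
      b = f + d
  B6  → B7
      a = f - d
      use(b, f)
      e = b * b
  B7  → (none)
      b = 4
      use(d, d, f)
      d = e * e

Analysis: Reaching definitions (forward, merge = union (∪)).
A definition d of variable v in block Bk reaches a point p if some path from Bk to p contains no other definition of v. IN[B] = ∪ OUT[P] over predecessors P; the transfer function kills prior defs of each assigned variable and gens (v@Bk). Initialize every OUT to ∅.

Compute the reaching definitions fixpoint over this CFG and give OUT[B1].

Fixpoint table:
  B0: | IN={b@B2, c@B4, d@B2, e@B3, f@B1} | OUT={b@B2, c@B4, d@B2, e@B3, f@B1}
  B1: | IN={b@B2, c@B4, d@B2, e@B3, f@B1} | OUT={b@B2, c@B4, d@B2, e@B1, f@B1}
  B2: | IN={b@B2, b@B4, c@B4, d@B2, e@B1, e@B3, f@B1} | OUT={b@B2, c@B4, d@B2, e@B1, e@B3, f@B1}
  B3: | IN={b@B2, c@B4, d@B2, e@B1, e@B3, f@B1} | OUT={b@B2, c@B4, d@B2, e@B3, f@B1}
  B4: | IN={b@B2, c@B4, d@B2, e@B3, f@B1} | OUT={b@B4, c@B4, d@B2, e@B3, f@B1}
  B5: | IN={b@B2, b@B4, c@B4, d@B2, e@B3, f@B1} | OUT={b@B5, c@B4, d@B2, e@B3, f@B1}
  B6: | IN={b@B5, c@B4, d@B2, e@B3, f@B1} | OUT={a@B6, b@B5, c@B4, d@B2, e@B6, f@B1}
  B7: | IN={a@B6, b@B2, b@B5, c@B4, d@B2, e@B3, e@B6, f@B1} | OUT={a@B6, b@B7, c@B4, d@B7, e@B3, e@B6, f@B1}

Merge at B1: IN[B1] = OUT[B0] = {b@B2, c@B4, d@B2, e@B3, f@B1}
Applying B1's transfer function to that IN value gives OUT[B1] (row B1 above).

Answer: {b@B2, c@B4, d@B2, e@B1, f@B1}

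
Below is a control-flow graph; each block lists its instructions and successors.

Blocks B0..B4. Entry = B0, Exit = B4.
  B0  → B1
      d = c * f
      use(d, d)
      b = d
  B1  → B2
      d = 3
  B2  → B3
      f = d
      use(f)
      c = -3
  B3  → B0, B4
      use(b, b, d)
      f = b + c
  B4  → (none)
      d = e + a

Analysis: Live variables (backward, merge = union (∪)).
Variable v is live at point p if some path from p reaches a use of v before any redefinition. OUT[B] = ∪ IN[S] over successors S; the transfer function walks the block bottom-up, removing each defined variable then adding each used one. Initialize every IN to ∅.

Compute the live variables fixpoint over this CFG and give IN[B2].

Converged values:
  B0: | IN={a, c, e, f} | OUT={a, b, e}
  B1: | IN={a, b, e} | OUT={a, b, d, e}
  B2: | IN={a, b, d, e} | OUT={a, b, c, d, e}
  B3: | IN={a, b, c, d, e} | OUT={a, c, e, f}
  B4: | IN={a, e} | OUT={}

Merge at B2: OUT[B2] = IN[B3] = {a, b, c, d, e}
Applying B2's transfer function to that OUT value gives IN[B2] (row B2 above).

Answer: {a, b, d, e}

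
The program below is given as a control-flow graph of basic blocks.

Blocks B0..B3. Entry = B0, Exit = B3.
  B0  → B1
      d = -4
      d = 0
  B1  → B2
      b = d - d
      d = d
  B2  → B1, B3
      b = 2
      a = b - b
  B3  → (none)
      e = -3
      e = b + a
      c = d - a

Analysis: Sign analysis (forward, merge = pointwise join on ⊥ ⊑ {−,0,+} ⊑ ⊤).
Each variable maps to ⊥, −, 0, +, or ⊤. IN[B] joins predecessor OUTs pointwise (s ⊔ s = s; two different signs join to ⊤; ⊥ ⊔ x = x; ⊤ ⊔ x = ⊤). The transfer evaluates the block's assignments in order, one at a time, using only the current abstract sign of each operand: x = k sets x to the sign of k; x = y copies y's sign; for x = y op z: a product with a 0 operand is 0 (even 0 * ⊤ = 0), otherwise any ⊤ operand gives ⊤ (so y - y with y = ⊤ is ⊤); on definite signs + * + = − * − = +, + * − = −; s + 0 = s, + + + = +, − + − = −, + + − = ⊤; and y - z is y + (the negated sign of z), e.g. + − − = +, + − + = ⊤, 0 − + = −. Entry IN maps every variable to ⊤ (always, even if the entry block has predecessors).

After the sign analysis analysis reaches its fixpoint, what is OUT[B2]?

Answer: {a: ⊤, b: +, c: ⊤, d: 0, e: ⊤, f: ⊤}

Working:
Fixpoint table:
  B0:  IN=(all ⊤)  OUT={d:0; rest ⊤}
  B1:  IN={d:0; rest ⊤}  OUT={b:0, d:0; rest ⊤}
  B2:  IN={b:0, d:0; rest ⊤}  OUT={b:+, d:0; rest ⊤}
  B3:  IN={b:+, d:0; rest ⊤}  OUT={b:+, d:0; rest ⊤}

Merge at B2: IN[B2] = OUT[B1] = {a: ⊤, b: 0, c: ⊤, d: 0, e: ⊤, f: ⊤}
Applying B2's transfer function to that IN value gives OUT[B2] (row B2 above).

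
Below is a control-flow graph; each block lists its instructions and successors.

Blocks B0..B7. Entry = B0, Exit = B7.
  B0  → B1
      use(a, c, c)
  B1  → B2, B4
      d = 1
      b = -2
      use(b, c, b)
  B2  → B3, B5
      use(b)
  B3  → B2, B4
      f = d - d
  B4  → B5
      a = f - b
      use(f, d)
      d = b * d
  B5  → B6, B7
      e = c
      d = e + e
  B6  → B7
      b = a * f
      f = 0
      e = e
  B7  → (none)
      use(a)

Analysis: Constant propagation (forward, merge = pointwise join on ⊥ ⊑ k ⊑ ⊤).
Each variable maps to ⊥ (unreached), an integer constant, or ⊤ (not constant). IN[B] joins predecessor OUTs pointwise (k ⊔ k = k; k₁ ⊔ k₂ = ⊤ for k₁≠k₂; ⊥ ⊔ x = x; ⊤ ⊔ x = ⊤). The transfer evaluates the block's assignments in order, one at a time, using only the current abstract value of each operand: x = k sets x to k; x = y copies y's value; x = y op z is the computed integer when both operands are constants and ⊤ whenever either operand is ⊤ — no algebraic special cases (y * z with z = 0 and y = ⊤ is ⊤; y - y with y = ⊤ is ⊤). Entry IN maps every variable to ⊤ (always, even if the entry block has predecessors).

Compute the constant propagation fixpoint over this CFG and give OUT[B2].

Answer: {a: ⊤, b: -2, c: ⊤, d: 1, e: ⊤, f: ⊤}

Derivation:
Converged values:
  B0: | IN=(all ⊤) | OUT=(all ⊤)
  B1: | IN=(all ⊤) | OUT={b:-2, d:1; rest ⊤}
  B2: | IN={b:-2, d:1; rest ⊤} | OUT={b:-2, d:1; rest ⊤}
  B3: | IN={b:-2, d:1; rest ⊤} | OUT={b:-2, d:1, f:0; rest ⊤}
  B4: | IN={b:-2, d:1; rest ⊤} | OUT={b:-2, d:-2; rest ⊤}
  B5: | IN={b:-2; rest ⊤} | OUT={b:-2; rest ⊤}
  B6: | IN={b:-2; rest ⊤} | OUT={f:0; rest ⊤}
  B7: | IN=(all ⊤) | OUT=(all ⊤)

Merge at B2: IN[B2] = OUT[B1] ⊔ OUT[B3] = {a: ⊤, b: -2, c: ⊤, d: 1, e: ⊤, f: ⊤}
Applying B2's transfer function to that IN value gives OUT[B2] (row B2 above).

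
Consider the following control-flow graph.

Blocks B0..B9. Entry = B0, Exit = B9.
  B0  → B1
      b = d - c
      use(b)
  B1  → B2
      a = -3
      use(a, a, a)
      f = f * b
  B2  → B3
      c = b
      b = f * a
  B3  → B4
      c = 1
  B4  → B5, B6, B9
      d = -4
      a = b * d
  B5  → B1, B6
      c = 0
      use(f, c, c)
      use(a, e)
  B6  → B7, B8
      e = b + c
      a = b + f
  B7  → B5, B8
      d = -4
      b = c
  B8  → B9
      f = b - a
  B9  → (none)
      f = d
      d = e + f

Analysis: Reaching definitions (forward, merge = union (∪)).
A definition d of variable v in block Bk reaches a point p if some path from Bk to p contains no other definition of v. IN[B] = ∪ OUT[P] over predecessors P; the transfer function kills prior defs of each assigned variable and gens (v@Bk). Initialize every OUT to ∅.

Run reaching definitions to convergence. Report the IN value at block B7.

Answer: {a@B6, b@B2, b@B7, c@B3, c@B5, d@B4, d@B7, e@B6, f@B1}

Derivation:
Converged values:
  B0:   IN={}   OUT={b@B0}
  B1:   IN={a@B4, a@B6, b@B0, b@B2, b@B7, c@B5, d@B4, d@B7, e@B6, f@B1}   OUT={a@B1, b@B0, b@B2, b@B7, c@B5, d@B4, d@B7, e@B6, f@B1}
  B2:   IN={a@B1, b@B0, b@B2, b@B7, c@B5, d@B4, d@B7, e@B6, f@B1}   OUT={a@B1, b@B2, c@B2, d@B4, d@B7, e@B6, f@B1}
  B3:   IN={a@B1, b@B2, c@B2, d@B4, d@B7, e@B6, f@B1}   OUT={a@B1, b@B2, c@B3, d@B4, d@B7, e@B6, f@B1}
  B4:   IN={a@B1, b@B2, c@B3, d@B4, d@B7, e@B6, f@B1}   OUT={a@B4, b@B2, c@B3, d@B4, e@B6, f@B1}
  B5:   IN={a@B4, a@B6, b@B2, b@B7, c@B3, c@B5, d@B4, d@B7, e@B6, f@B1}   OUT={a@B4, a@B6, b@B2, b@B7, c@B5, d@B4, d@B7, e@B6, f@B1}
  B6:   IN={a@B4, a@B6, b@B2, b@B7, c@B3, c@B5, d@B4, d@B7, e@B6, f@B1}   OUT={a@B6, b@B2, b@B7, c@B3, c@B5, d@B4, d@B7, e@B6, f@B1}
  B7:   IN={a@B6, b@B2, b@B7, c@B3, c@B5, d@B4, d@B7, e@B6, f@B1}   OUT={a@B6, b@B7, c@B3, c@B5, d@B7, e@B6, f@B1}
  B8:   IN={a@B6, b@B2, b@B7, c@B3, c@B5, d@B4, d@B7, e@B6, f@B1}   OUT={a@B6, b@B2, b@B7, c@B3, c@B5, d@B4, d@B7, e@B6, f@B8}
  B9:   IN={a@B4, a@B6, b@B2, b@B7, c@B3, c@B5, d@B4, d@B7, e@B6, f@B1, f@B8}   OUT={a@B4, a@B6, b@B2, b@B7, c@B3, c@B5, d@B9, e@B6, f@B9}

Merge at B7: IN[B7] = OUT[B6] = {a@B6, b@B2, b@B7, c@B3, c@B5, d@B4, d@B7, e@B6, f@B1}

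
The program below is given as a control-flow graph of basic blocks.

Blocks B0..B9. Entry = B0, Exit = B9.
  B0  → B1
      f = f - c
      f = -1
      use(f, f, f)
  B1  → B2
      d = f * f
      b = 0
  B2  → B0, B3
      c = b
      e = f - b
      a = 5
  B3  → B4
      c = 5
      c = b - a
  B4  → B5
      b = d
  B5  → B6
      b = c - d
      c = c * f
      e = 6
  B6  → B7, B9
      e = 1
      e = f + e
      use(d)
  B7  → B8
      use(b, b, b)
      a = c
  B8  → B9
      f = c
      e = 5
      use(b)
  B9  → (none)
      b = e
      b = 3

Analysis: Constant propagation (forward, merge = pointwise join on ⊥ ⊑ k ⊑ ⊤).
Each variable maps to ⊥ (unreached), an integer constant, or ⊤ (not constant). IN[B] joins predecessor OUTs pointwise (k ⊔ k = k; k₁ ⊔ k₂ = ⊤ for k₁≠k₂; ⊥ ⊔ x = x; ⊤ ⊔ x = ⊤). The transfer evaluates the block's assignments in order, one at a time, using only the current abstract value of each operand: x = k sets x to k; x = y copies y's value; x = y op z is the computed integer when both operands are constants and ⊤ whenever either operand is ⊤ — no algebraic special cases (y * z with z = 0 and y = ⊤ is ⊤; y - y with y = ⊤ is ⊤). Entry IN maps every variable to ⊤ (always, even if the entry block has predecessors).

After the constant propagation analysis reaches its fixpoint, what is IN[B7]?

Answer: {a: 5, b: -6, c: 5, d: 1, e: 0, f: -1}

Derivation:
Per-block solution:
  B0:  IN=(all ⊤)  OUT={f:-1; rest ⊤}
  B1:  IN={f:-1; rest ⊤}  OUT={b:0, d:1, f:-1; rest ⊤}
  B2:  IN={b:0, d:1, f:-1; rest ⊤}  OUT={a:5, b:0, c:0, d:1, e:-1, f:-1; rest ⊤}
  B3:  IN={a:5, b:0, c:0, d:1, e:-1, f:-1; rest ⊤}  OUT={a:5, b:0, c:-5, d:1, e:-1, f:-1; rest ⊤}
  B4:  IN={a:5, b:0, c:-5, d:1, e:-1, f:-1; rest ⊤}  OUT={a:5, b:1, c:-5, d:1, e:-1, f:-1; rest ⊤}
  B5:  IN={a:5, b:1, c:-5, d:1, e:-1, f:-1; rest ⊤}  OUT={a:5, b:-6, c:5, d:1, e:6, f:-1; rest ⊤}
  B6:  IN={a:5, b:-6, c:5, d:1, e:6, f:-1; rest ⊤}  OUT={a:5, b:-6, c:5, d:1, e:0, f:-1; rest ⊤}
  B7:  IN={a:5, b:-6, c:5, d:1, e:0, f:-1; rest ⊤}  OUT={a:5, b:-6, c:5, d:1, e:0, f:-1; rest ⊤}
  B8:  IN={a:5, b:-6, c:5, d:1, e:0, f:-1; rest ⊤}  OUT={a:5, b:-6, c:5, d:1, e:5, f:5; rest ⊤}
  B9:  IN={a:5, b:-6, c:5, d:1; rest ⊤}  OUT={a:5, b:3, c:5, d:1; rest ⊤}

Merge at B7: IN[B7] = OUT[B6] = {a: 5, b: -6, c: 5, d: 1, e: 0, f: -1}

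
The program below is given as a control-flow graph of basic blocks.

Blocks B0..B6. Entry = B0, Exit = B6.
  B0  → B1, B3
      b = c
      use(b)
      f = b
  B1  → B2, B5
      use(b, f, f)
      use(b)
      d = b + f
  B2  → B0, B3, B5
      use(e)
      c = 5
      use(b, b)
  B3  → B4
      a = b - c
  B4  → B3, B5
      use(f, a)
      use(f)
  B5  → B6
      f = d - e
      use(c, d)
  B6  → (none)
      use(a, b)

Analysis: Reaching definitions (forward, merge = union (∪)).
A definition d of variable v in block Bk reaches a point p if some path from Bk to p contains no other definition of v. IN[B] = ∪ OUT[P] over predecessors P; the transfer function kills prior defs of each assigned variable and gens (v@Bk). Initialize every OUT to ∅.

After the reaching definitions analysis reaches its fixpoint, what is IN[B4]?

Answer: {a@B3, b@B0, c@B2, d@B1, f@B0}

Trace:
Converged values:
  B0: | IN={b@B0, c@B2, d@B1, f@B0} | OUT={b@B0, c@B2, d@B1, f@B0}
  B1: | IN={b@B0, c@B2, d@B1, f@B0} | OUT={b@B0, c@B2, d@B1, f@B0}
  B2: | IN={b@B0, c@B2, d@B1, f@B0} | OUT={b@B0, c@B2, d@B1, f@B0}
  B3: | IN={a@B3, b@B0, c@B2, d@B1, f@B0} | OUT={a@B3, b@B0, c@B2, d@B1, f@B0}
  B4: | IN={a@B3, b@B0, c@B2, d@B1, f@B0} | OUT={a@B3, b@B0, c@B2, d@B1, f@B0}
  B5: | IN={a@B3, b@B0, c@B2, d@B1, f@B0} | OUT={a@B3, b@B0, c@B2, d@B1, f@B5}
  B6: | IN={a@B3, b@B0, c@B2, d@B1, f@B5} | OUT={a@B3, b@B0, c@B2, d@B1, f@B5}

Merge at B4: IN[B4] = OUT[B3] = {a@B3, b@B0, c@B2, d@B1, f@B0}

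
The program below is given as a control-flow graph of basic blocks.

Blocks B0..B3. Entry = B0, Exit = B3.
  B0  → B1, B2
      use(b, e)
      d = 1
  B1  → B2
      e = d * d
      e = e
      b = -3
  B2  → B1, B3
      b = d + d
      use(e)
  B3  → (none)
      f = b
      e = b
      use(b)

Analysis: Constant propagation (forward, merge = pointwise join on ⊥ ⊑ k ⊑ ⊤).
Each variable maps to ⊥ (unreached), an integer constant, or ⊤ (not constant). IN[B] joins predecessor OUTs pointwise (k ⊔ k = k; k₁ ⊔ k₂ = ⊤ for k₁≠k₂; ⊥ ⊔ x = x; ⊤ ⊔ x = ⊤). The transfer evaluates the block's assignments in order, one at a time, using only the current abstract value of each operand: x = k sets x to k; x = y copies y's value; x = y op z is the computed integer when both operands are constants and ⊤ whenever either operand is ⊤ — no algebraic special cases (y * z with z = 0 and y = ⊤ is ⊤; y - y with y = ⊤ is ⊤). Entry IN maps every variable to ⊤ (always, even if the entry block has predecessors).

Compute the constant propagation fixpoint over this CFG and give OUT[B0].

Fixpoint table:
  B0:   IN=(all ⊤)   OUT={d:1; rest ⊤}
  B1:   IN={d:1; rest ⊤}   OUT={b:-3, d:1, e:1; rest ⊤}
  B2:   IN={d:1; rest ⊤}   OUT={b:2, d:1; rest ⊤}
  B3:   IN={b:2, d:1; rest ⊤}   OUT={b:2, d:1, e:2, f:2; rest ⊤}

B0 is the boundary node: IN[B0] = {a: ⊤, b: ⊤, c: ⊤, d: ⊤, e: ⊤, f: ⊤}
Applying B0's transfer function to that IN value gives OUT[B0] (row B0 above).

Answer: {a: ⊤, b: ⊤, c: ⊤, d: 1, e: ⊤, f: ⊤}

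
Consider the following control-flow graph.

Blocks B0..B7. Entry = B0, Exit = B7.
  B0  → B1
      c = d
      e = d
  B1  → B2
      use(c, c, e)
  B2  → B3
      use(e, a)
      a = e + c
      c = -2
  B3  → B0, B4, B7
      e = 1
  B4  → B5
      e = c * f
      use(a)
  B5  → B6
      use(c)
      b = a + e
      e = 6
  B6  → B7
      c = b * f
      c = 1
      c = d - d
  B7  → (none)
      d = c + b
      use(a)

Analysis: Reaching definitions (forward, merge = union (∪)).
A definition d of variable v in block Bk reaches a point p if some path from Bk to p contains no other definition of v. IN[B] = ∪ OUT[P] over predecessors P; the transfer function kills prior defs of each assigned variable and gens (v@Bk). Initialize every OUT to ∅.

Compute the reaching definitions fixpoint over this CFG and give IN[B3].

Answer: {a@B2, c@B2, e@B0}

Working:
Fixpoint table:
  B0:   IN={a@B2, c@B2, e@B3}   OUT={a@B2, c@B0, e@B0}
  B1:   IN={a@B2, c@B0, e@B0}   OUT={a@B2, c@B0, e@B0}
  B2:   IN={a@B2, c@B0, e@B0}   OUT={a@B2, c@B2, e@B0}
  B3:   IN={a@B2, c@B2, e@B0}   OUT={a@B2, c@B2, e@B3}
  B4:   IN={a@B2, c@B2, e@B3}   OUT={a@B2, c@B2, e@B4}
  B5:   IN={a@B2, c@B2, e@B4}   OUT={a@B2, b@B5, c@B2, e@B5}
  B6:   IN={a@B2, b@B5, c@B2, e@B5}   OUT={a@B2, b@B5, c@B6, e@B5}
  B7:   IN={a@B2, b@B5, c@B2, c@B6, e@B3, e@B5}   OUT={a@B2, b@B5, c@B2, c@B6, d@B7, e@B3, e@B5}

Merge at B3: IN[B3] = OUT[B2] = {a@B2, c@B2, e@B0}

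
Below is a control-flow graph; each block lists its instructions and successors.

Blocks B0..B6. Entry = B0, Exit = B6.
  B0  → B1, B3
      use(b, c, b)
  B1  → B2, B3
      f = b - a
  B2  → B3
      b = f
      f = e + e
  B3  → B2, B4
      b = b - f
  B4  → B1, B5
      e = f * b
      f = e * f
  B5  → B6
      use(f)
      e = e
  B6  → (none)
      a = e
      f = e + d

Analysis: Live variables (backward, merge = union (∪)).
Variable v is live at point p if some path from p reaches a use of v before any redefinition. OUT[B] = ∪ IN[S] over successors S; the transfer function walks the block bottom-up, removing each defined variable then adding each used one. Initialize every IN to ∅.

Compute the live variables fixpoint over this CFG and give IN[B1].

Fixpoint table:
  B0:   IN={a, b, c, d, e, f}   OUT={a, b, d, e, f}
  B1:   IN={a, b, d, e}   OUT={a, b, d, e, f}
  B2:   IN={a, d, e, f}   OUT={a, b, d, e, f}
  B3:   IN={a, b, d, e, f}   OUT={a, b, d, e, f}
  B4:   IN={a, b, d, f}   OUT={a, b, d, e, f}
  B5:   IN={d, e, f}   OUT={d, e}
  B6:   IN={d, e}   OUT={}

Merge at B1: OUT[B1] = IN[B2] ⊔ IN[B3] = {a, b, d, e, f}
Applying B1's transfer function to that OUT value gives IN[B1] (row B1 above).

Answer: {a, b, d, e}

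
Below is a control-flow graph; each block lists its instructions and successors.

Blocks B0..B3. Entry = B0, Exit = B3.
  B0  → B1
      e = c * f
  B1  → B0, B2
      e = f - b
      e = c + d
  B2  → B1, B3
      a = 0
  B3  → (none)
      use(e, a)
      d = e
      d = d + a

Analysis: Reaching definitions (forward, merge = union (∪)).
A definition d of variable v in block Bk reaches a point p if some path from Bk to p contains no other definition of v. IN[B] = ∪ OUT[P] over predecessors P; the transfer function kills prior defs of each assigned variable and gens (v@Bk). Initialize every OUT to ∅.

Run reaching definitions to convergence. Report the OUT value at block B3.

Answer: {a@B2, d@B3, e@B1}

Derivation:
Per-block solution:
  B0:  IN={a@B2, e@B1}  OUT={a@B2, e@B0}
  B1:  IN={a@B2, e@B0, e@B1}  OUT={a@B2, e@B1}
  B2:  IN={a@B2, e@B1}  OUT={a@B2, e@B1}
  B3:  IN={a@B2, e@B1}  OUT={a@B2, d@B3, e@B1}

Merge at B3: IN[B3] = OUT[B2] = {a@B2, e@B1}
Applying B3's transfer function to that IN value gives OUT[B3] (row B3 above).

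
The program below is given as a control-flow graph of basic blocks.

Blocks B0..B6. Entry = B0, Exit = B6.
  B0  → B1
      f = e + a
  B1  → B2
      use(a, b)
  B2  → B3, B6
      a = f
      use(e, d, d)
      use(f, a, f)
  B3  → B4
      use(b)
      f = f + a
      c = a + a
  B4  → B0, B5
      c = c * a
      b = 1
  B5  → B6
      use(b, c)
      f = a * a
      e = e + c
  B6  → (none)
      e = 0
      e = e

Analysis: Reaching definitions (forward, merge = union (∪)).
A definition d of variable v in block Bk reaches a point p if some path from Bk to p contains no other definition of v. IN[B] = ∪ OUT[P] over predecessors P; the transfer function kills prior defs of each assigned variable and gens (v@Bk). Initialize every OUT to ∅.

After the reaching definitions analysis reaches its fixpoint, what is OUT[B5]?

Answer: {a@B2, b@B4, c@B4, e@B5, f@B5}

Working:
Converged values:
  B0: | IN={a@B2, b@B4, c@B4, f@B3} | OUT={a@B2, b@B4, c@B4, f@B0}
  B1: | IN={a@B2, b@B4, c@B4, f@B0} | OUT={a@B2, b@B4, c@B4, f@B0}
  B2: | IN={a@B2, b@B4, c@B4, f@B0} | OUT={a@B2, b@B4, c@B4, f@B0}
  B3: | IN={a@B2, b@B4, c@B4, f@B0} | OUT={a@B2, b@B4, c@B3, f@B3}
  B4: | IN={a@B2, b@B4, c@B3, f@B3} | OUT={a@B2, b@B4, c@B4, f@B3}
  B5: | IN={a@B2, b@B4, c@B4, f@B3} | OUT={a@B2, b@B4, c@B4, e@B5, f@B5}
  B6: | IN={a@B2, b@B4, c@B4, e@B5, f@B0, f@B5} | OUT={a@B2, b@B4, c@B4, e@B6, f@B0, f@B5}

Merge at B5: IN[B5] = OUT[B4] = {a@B2, b@B4, c@B4, f@B3}
Applying B5's transfer function to that IN value gives OUT[B5] (row B5 above).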